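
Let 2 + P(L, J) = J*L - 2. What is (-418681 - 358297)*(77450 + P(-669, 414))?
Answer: 155022650560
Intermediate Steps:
P(L, J) = -4 + J*L (P(L, J) = -2 + (J*L - 2) = -2 + (-2 + J*L) = -4 + J*L)
(-418681 - 358297)*(77450 + P(-669, 414)) = (-418681 - 358297)*(77450 + (-4 + 414*(-669))) = -776978*(77450 + (-4 - 276966)) = -776978*(77450 - 276970) = -776978*(-199520) = 155022650560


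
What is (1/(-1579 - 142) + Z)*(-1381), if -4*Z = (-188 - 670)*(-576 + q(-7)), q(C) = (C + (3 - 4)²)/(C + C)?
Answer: 4107987472475/24094 ≈ 1.7050e+8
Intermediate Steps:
q(C) = (1 + C)/(2*C) (q(C) = (C + (-1)²)/((2*C)) = (C + 1)*(1/(2*C)) = (1 + C)*(1/(2*C)) = (1 + C)/(2*C))
Z = -1728441/14 (Z = -(-188 - 670)*(-576 + (½)*(1 - 7)/(-7))/4 = -(-429)*(-576 + (½)*(-⅐)*(-6))/2 = -(-429)*(-576 + 3/7)/2 = -(-429)*(-4029)/(2*7) = -¼*3456882/7 = -1728441/14 ≈ -1.2346e+5)
(1/(-1579 - 142) + Z)*(-1381) = (1/(-1579 - 142) - 1728441/14)*(-1381) = (1/(-1721) - 1728441/14)*(-1381) = (-1/1721 - 1728441/14)*(-1381) = -2974646975/24094*(-1381) = 4107987472475/24094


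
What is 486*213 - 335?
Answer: 103183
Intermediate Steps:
486*213 - 335 = 103518 - 335 = 103183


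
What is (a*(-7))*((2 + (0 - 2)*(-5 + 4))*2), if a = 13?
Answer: -728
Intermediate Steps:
(a*(-7))*((2 + (0 - 2)*(-5 + 4))*2) = (13*(-7))*((2 + (0 - 2)*(-5 + 4))*2) = -91*(2 - 2*(-1))*2 = -91*(2 + 2)*2 = -364*2 = -91*8 = -728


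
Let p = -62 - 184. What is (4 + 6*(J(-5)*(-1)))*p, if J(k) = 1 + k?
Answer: -6888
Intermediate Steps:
p = -246
(4 + 6*(J(-5)*(-1)))*p = (4 + 6*((1 - 5)*(-1)))*(-246) = (4 + 6*(-4*(-1)))*(-246) = (4 + 6*4)*(-246) = (4 + 24)*(-246) = 28*(-246) = -6888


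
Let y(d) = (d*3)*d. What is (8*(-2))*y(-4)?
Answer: -768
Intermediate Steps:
y(d) = 3*d² (y(d) = (3*d)*d = 3*d²)
(8*(-2))*y(-4) = (8*(-2))*(3*(-4)²) = -48*16 = -16*48 = -768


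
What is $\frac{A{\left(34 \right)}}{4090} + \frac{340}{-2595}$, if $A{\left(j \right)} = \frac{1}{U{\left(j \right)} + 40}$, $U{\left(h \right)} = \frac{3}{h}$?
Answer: $- \frac{189529957}{1446626865} \approx -0.13102$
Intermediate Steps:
$A{\left(j \right)} = \frac{1}{40 + \frac{3}{j}}$ ($A{\left(j \right)} = \frac{1}{\frac{3}{j} + 40} = \frac{1}{40 + \frac{3}{j}}$)
$\frac{A{\left(34 \right)}}{4090} + \frac{340}{-2595} = \frac{34 \frac{1}{3 + 40 \cdot 34}}{4090} + \frac{340}{-2595} = \frac{34}{3 + 1360} \cdot \frac{1}{4090} + 340 \left(- \frac{1}{2595}\right) = \frac{34}{1363} \cdot \frac{1}{4090} - \frac{68}{519} = \frac{17}{2787335} - \frac{68}{519} = - \frac{189529957}{1446626865}$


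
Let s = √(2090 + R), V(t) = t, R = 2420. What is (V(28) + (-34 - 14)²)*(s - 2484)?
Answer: -5792688 + 2332*√4510 ≈ -5.6361e+6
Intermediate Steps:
s = √4510 (s = √(2090 + 2420) = √4510 ≈ 67.156)
(V(28) + (-34 - 14)²)*(s - 2484) = (28 + (-34 - 14)²)*(√4510 - 2484) = (28 + (-48)²)*(-2484 + √4510) = (28 + 2304)*(-2484 + √4510) = 2332*(-2484 + √4510) = -5792688 + 2332*√4510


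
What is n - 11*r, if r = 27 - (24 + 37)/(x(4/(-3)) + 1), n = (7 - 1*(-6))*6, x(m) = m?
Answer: -2232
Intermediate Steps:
n = 78 (n = (7 + 6)*6 = 13*6 = 78)
r = 210 (r = 27 - (24 + 37)/(4/(-3) + 1) = 27 - 61/(4*(-⅓) + 1) = 27 - 61/(-4/3 + 1) = 27 - 61/(-⅓) = 27 - 61*(-3) = 27 - 1*(-183) = 27 + 183 = 210)
n - 11*r = 78 - 11*210 = 78 - 2310 = -2232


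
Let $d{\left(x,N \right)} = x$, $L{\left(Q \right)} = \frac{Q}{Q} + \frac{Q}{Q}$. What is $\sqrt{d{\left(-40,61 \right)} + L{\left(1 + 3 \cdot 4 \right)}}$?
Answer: $i \sqrt{38} \approx 6.1644 i$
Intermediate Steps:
$L{\left(Q \right)} = 2$ ($L{\left(Q \right)} = 1 + 1 = 2$)
$\sqrt{d{\left(-40,61 \right)} + L{\left(1 + 3 \cdot 4 \right)}} = \sqrt{-40 + 2} = \sqrt{-38} = i \sqrt{38}$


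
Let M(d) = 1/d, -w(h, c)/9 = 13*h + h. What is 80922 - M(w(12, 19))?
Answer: 122354065/1512 ≈ 80922.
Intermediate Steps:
w(h, c) = -126*h (w(h, c) = -9*(13*h + h) = -126*h)
80922 - M(w(12, 19)) = 80922 - 1/((-126*12)) = 80922 - 1/(-1512) = 80922 - 1*(-1/1512) = 80922 + 1/1512 = 122354065/1512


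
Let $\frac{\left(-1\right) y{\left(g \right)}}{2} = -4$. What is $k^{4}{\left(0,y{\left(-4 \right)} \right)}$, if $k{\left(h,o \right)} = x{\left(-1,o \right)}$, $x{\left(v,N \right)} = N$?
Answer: $4096$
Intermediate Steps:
$y{\left(g \right)} = 8$ ($y{\left(g \right)} = \left(-2\right) \left(-4\right) = 8$)
$k{\left(h,o \right)} = o$
$k^{4}{\left(0,y{\left(-4 \right)} \right)} = 8^{4} = 4096$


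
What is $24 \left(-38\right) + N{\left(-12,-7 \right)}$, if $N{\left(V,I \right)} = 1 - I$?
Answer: $-904$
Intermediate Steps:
$24 \left(-38\right) + N{\left(-12,-7 \right)} = 24 \left(-38\right) + \left(1 - -7\right) = -912 + \left(1 + 7\right) = -912 + 8 = -904$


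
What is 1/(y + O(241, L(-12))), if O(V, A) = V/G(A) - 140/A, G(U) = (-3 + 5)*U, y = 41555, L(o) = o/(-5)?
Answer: 8/332375 ≈ 2.4069e-5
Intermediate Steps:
L(o) = -o/5 (L(o) = o*(-⅕) = -o/5)
G(U) = 2*U
O(V, A) = -140/A + V/(2*A) (O(V, A) = V/((2*A)) - 140/A = V*(1/(2*A)) - 140/A = V/(2*A) - 140/A = -140/A + V/(2*A))
1/(y + O(241, L(-12))) = 1/(41555 + (-280 + 241)/(2*((-⅕*(-12))))) = 1/(41555 + (½)*(-39)/(12/5)) = 1/(41555 + (½)*(5/12)*(-39)) = 1/(41555 - 65/8) = 1/(332375/8) = 8/332375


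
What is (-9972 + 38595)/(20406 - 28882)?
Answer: -28623/8476 ≈ -3.3769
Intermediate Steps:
(-9972 + 38595)/(20406 - 28882) = 28623/(-8476) = 28623*(-1/8476) = -28623/8476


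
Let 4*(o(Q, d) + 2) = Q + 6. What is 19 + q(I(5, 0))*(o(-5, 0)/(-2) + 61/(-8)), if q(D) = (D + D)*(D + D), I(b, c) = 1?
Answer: -8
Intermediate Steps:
o(Q, d) = -½ + Q/4 (o(Q, d) = -2 + (Q + 6)/4 = -2 + (6 + Q)/4 = -2 + (3/2 + Q/4) = -½ + Q/4)
q(D) = 4*D² (q(D) = (2*D)*(2*D) = 4*D²)
19 + q(I(5, 0))*(o(-5, 0)/(-2) + 61/(-8)) = 19 + (4*1²)*((-½ + (¼)*(-5))/(-2) + 61/(-8)) = 19 + (4*1)*((-½ - 5/4)*(-½) + 61*(-⅛)) = 19 + 4*(-7/4*(-½) - 61/8) = 19 + 4*(7/8 - 61/8) = 19 + 4*(-27/4) = 19 - 27 = -8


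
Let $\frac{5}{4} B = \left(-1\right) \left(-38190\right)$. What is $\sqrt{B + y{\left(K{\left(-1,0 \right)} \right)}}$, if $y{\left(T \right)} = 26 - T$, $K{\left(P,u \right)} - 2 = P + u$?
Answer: $\sqrt{30577} \approx 174.86$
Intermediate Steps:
$K{\left(P,u \right)} = 2 + P + u$ ($K{\left(P,u \right)} = 2 + \left(P + u\right) = 2 + P + u$)
$B = 30552$ ($B = \frac{4 \left(\left(-1\right) \left(-38190\right)\right)}{5} = \frac{4}{5} \cdot 38190 = 30552$)
$\sqrt{B + y{\left(K{\left(-1,0 \right)} \right)}} = \sqrt{30552 + \left(26 - \left(2 - 1 + 0\right)\right)} = \sqrt{30552 + \left(26 - 1\right)} = \sqrt{30552 + 25} = \sqrt{30577}$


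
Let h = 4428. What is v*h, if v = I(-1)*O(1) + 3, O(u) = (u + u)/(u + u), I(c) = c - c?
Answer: 13284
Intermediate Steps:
I(c) = 0
O(u) = 1 (O(u) = (2*u)/((2*u)) = (2*u)*(1/(2*u)) = 1)
v = 3 (v = 0*1 + 3 = 0 + 3 = 3)
v*h = 3*4428 = 13284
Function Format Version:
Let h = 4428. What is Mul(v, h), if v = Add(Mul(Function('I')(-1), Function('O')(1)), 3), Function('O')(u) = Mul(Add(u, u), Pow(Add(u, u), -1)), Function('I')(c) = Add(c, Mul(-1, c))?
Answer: 13284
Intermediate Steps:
Function('I')(c) = 0
Function('O')(u) = 1 (Function('O')(u) = Mul(Mul(2, u), Pow(Mul(2, u), -1)) = Mul(Mul(2, u), Mul(Rational(1, 2), Pow(u, -1))) = 1)
v = 3 (v = Add(Mul(0, 1), 3) = Add(0, 3) = 3)
Mul(v, h) = Mul(3, 4428) = 13284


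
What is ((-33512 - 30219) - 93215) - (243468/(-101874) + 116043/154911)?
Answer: -137600123039871/876744623 ≈ -1.5694e+5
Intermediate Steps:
((-33512 - 30219) - 93215) - (243468/(-101874) + 116043/154911) = (-63731 - 93215) - (243468*(-1/101874) + 116043*(1/154911)) = -156946 - (-40578/16979 + 38681/51637) = -156946 - 1*(-1438561487/876744623) = -156946 + 1438561487/876744623 = -137600123039871/876744623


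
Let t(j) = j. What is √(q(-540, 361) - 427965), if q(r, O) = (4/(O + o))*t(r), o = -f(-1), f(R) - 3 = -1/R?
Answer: I*√6060498045/119 ≈ 654.2*I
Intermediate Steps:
f(R) = 3 - 1/R
o = -4 (o = -(3 - 1/(-1)) = -(3 - 1*(-1)) = -(3 + 1) = -1*4 = -4)
q(r, O) = 4*r/(-4 + O) (q(r, O) = (4/(O - 4))*r = (4/(-4 + O))*r = 4*r/(-4 + O))
√(q(-540, 361) - 427965) = √(4*(-540)/(-4 + 361) - 427965) = √(4*(-540)/357 - 427965) = √(4*(-540)*(1/357) - 427965) = √(-720/119 - 427965) = √(-50928555/119) = I*√6060498045/119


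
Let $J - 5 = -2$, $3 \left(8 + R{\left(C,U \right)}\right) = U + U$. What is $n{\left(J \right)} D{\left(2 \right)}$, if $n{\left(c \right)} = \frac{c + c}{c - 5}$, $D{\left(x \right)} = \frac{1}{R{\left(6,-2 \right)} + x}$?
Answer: $\frac{9}{22} \approx 0.40909$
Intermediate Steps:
$R{\left(C,U \right)} = -8 + \frac{2 U}{3}$ ($R{\left(C,U \right)} = -8 + \frac{U + U}{3} = -8 + \frac{2 U}{3}$)
$D{\left(x \right)} = \frac{1}{- \frac{28}{3} + x}$ ($D{\left(x \right)} = \frac{1}{\left(-8 + \frac{2}{3} \left(-2\right)\right) + x} = \frac{1}{\left(-8 - \frac{4}{3}\right) + x} = \frac{1}{- \frac{28}{3} + x}$)
$J = 3$ ($J = 5 - 2 = 3$)
$n{\left(c \right)} = \frac{2 c}{-5 + c}$
$n{\left(J \right)} D{\left(2 \right)} = 2 \cdot 3 \frac{1}{-5 + 3} \frac{3}{-28 + 3 \cdot 2} = 2 \cdot 3 \frac{1}{-2} \frac{3}{-28 + 6} = 2 \cdot 3 \left(- \frac{1}{2}\right) \frac{3}{-22} = - 3 \cdot 3 \left(- \frac{1}{22}\right) = \left(-3\right) \left(- \frac{3}{22}\right) = \frac{9}{22}$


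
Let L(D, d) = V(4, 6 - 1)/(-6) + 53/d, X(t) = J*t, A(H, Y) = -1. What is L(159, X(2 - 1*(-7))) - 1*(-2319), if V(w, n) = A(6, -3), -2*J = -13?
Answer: 542897/234 ≈ 2320.1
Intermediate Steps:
J = 13/2 (J = -1/2*(-13) = 13/2 ≈ 6.5000)
X(t) = 13*t/2
V(w, n) = -1
L(D, d) = 1/6 + 53/d (L(D, d) = -1/(-6) + 53/d = -1*(-1/6) + 53/d = 1/6 + 53/d)
L(159, X(2 - 1*(-7))) - 1*(-2319) = (318 + 13*(2 - 1*(-7))/2)/(6*((13*(2 - 1*(-7))/2))) - 1*(-2319) = (318 + 13*(2 + 7)/2)/(6*((13*(2 + 7)/2))) + 2319 = (318 + (13/2)*9)/(6*(((13/2)*9))) + 2319 = (318 + 117/2)/(6*(117/2)) + 2319 = (1/6)*(2/117)*(753/2) + 2319 = 251/234 + 2319 = 542897/234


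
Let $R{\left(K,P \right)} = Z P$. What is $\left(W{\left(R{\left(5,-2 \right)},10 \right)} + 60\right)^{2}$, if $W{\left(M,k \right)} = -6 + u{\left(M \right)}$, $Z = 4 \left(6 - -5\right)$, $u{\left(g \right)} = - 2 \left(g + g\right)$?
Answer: $164836$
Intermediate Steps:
$u{\left(g \right)} = - 4 g$ ($u{\left(g \right)} = - 2 \cdot 2 g = - 4 g$)
$Z = 44$ ($Z = 4 \left(6 + 5\right) = 4 \cdot 11 = 44$)
$R{\left(K,P \right)} = 44 P$
$W{\left(M,k \right)} = -6 - 4 M$
$\left(W{\left(R{\left(5,-2 \right)},10 \right)} + 60\right)^{2} = \left(\left(-6 - 4 \cdot 44 \left(-2\right)\right) + 60\right)^{2} = \left(\left(-6 - -352\right) + 60\right)^{2} = \left(\left(-6 + 352\right) + 60\right)^{2} = \left(346 + 60\right)^{2} = 406^{2} = 164836$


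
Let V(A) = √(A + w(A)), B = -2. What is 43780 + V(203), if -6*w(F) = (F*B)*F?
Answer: 43780 + √125454/3 ≈ 43898.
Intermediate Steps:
w(F) = F²/3 (w(F) = -F*(-2)*F/6 = -(-2*F)*F/6 = -(-1)*F²/3 = F²/3)
V(A) = √(A + A²/3)
43780 + V(203) = 43780 + √3*√(203*(3 + 203))/3 = 43780 + √3*√(203*206)/3 = 43780 + √3*√41818/3 = 43780 + √125454/3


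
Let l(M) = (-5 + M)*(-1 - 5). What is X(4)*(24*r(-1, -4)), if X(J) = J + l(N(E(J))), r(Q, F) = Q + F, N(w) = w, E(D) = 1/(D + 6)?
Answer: -4008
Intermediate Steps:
E(D) = 1/(6 + D)
l(M) = 30 - 6*M (l(M) = (-5 + M)*(-6) = 30 - 6*M)
r(Q, F) = F + Q
X(J) = 30 + J - 6/(6 + J) (X(J) = J + (30 - 6/(6 + J)) = 30 + J - 6/(6 + J))
X(4)*(24*r(-1, -4)) = ((-6 + (6 + 4)*(30 + 4))/(6 + 4))*(24*(-4 - 1)) = ((-6 + 10*34)/10)*(24*(-5)) = ((-6 + 340)/10)*(-120) = ((⅒)*334)*(-120) = (167/5)*(-120) = -4008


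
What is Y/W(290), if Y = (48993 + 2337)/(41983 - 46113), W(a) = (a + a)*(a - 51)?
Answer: -3/33460 ≈ -8.9659e-5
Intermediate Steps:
W(a) = 2*a*(-51 + a) (W(a) = (2*a)*(-51 + a) = 2*a*(-51 + a))
Y = -87/7 (Y = 51330/(-4130) = 51330*(-1/4130) = -87/7 ≈ -12.429)
Y/W(290) = -87*1/(580*(-51 + 290))/7 = -87/(7*(2*290*239)) = -87/7/138620 = -87/7*1/138620 = -3/33460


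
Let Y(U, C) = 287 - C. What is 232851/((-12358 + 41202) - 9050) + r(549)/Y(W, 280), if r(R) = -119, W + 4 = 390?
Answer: -34549/6598 ≈ -5.2363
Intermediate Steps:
W = 386 (W = -4 + 390 = 386)
232851/((-12358 + 41202) - 9050) + r(549)/Y(W, 280) = 232851/((-12358 + 41202) - 9050) - 119/(287 - 1*280) = 232851/(28844 - 9050) - 119/(287 - 280) = 232851/19794 - 119/7 = 232851*(1/19794) - 119*⅐ = 77617/6598 - 17 = -34549/6598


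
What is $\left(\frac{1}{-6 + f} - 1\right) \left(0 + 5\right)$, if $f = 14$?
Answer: $- \frac{35}{8} \approx -4.375$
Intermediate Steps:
$\left(\frac{1}{-6 + f} - 1\right) \left(0 + 5\right) = \left(\frac{1}{-6 + 14} - 1\right) \left(0 + 5\right) = \left(\frac{1}{8} - 1\right) 5 = \left(- \frac{7}{8}\right) 5 = - \frac{35}{8}$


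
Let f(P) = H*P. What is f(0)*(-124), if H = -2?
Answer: 0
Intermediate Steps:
f(P) = -2*P
f(0)*(-124) = -2*0*(-124) = 0*(-124) = 0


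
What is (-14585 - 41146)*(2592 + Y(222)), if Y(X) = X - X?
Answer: -144454752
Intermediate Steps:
Y(X) = 0
(-14585 - 41146)*(2592 + Y(222)) = (-14585 - 41146)*(2592 + 0) = -55731*2592 = -144454752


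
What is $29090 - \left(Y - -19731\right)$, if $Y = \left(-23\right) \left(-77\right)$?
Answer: $7588$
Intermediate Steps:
$Y = 1771$
$29090 - \left(Y - -19731\right) = 29090 - \left(1771 - -19731\right) = 29090 - \left(1771 + 19731\right) = 29090 - 21502 = 7588$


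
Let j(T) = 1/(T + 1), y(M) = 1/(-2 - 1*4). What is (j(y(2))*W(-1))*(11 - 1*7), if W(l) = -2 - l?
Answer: -24/5 ≈ -4.8000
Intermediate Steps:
y(M) = -1/6 (y(M) = 1/(-2 - 4) = 1/(-6) = -1/6)
j(T) = 1/(1 + T)
(j(y(2))*W(-1))*(11 - 1*7) = ((-2 - 1*(-1))/(1 - 1/6))*(11 - 1*7) = ((-2 + 1)/(5/6))*(11 - 7) = ((6/5)*(-1))*4 = -6/5*4 = -24/5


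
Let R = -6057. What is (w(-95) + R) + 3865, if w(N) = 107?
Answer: -2085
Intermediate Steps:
(w(-95) + R) + 3865 = (107 - 6057) + 3865 = -5950 + 3865 = -2085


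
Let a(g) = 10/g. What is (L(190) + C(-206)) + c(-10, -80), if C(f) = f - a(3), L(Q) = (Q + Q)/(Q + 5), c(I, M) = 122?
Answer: -1110/13 ≈ -85.385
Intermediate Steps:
L(Q) = 2*Q/(5 + Q) (L(Q) = (2*Q)/(5 + Q) = 2*Q/(5 + Q))
C(f) = -10/3 + f (C(f) = f - 10/3 = -10/3 + f)
(L(190) + C(-206)) + c(-10, -80) = (2*190/(5 + 190) + (-10/3 - 206)) + 122 = (2*190/195 - 628/3) + 122 = (2*190*(1/195) - 628/3) + 122 = (76/39 - 628/3) + 122 = -2696/13 + 122 = -1110/13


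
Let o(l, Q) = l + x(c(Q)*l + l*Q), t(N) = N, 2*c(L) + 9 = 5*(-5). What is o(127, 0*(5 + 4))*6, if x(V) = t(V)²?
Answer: 27968448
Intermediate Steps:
c(L) = -17 (c(L) = -9/2 + (5*(-5))/2 = -9/2 + (½)*(-25) = -9/2 - 25/2 = -17)
x(V) = V²
o(l, Q) = l + (-17*l + Q*l)² (o(l, Q) = l + (-17*l + l*Q)² = l + (-17*l + Q*l)²)
o(127, 0*(5 + 4))*6 = (127*(1 + 127*(-17 + 0*(5 + 4))²))*6 = (127*(1 + 127*(-17 + 0*9)²))*6 = (127*(1 + 127*(-17 + 0)²))*6 = (127*(1 + 127*(-17)²))*6 = (127*(1 + 127*289))*6 = (127*(1 + 36703))*6 = (127*36704)*6 = 4661408*6 = 27968448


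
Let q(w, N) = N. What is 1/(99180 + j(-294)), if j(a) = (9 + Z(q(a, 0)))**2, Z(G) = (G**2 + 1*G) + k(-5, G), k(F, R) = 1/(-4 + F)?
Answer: 81/8039980 ≈ 1.0075e-5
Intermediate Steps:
Z(G) = -1/9 + G + G**2 (Z(G) = (G**2 + 1*G) + 1/(-4 - 5) = (G**2 + G) + 1/(-9) = (G + G**2) - 1/9 = -1/9 + G + G**2)
j(a) = 6400/81 (j(a) = (9 + (-1/9 + 0 + 0**2))**2 = (9 + (-1/9 + 0 + 0))**2 = (9 - 1/9)**2 = (80/9)**2 = 6400/81)
1/(99180 + j(-294)) = 1/(99180 + 6400/81) = 1/(8039980/81) = 81/8039980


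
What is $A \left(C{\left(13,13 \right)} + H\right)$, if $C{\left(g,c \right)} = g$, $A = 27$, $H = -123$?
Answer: $-2970$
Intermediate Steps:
$A \left(C{\left(13,13 \right)} + H\right) = 27 \left(13 - 123\right) = 27 \left(-110\right) = -2970$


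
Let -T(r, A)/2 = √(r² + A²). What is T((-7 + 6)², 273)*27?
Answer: -54*√74530 ≈ -14742.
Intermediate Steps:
T(r, A) = -2*√(A² + r²) (T(r, A) = -2*√(r² + A²) = -2*√(A² + r²))
T((-7 + 6)², 273)*27 = -2*√(273² + ((-7 + 6)²)²)*27 = -2*√(74529 + ((-1)²)²)*27 = -2*√(74529 + 1²)*27 = -2*√(74529 + 1)*27 = -2*√74530*27 = -54*√74530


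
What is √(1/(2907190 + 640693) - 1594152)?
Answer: I*√20066346504023534845/3547883 ≈ 1262.6*I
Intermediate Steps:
√(1/(2907190 + 640693) - 1594152) = √(1/3547883 - 1594152) = √(-5655864780215/3547883) = I*√20066346504023534845/3547883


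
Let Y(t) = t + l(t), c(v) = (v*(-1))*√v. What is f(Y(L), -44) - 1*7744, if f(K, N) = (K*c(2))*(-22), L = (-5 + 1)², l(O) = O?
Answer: -7744 + 1408*√2 ≈ -5752.8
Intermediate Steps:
c(v) = -v^(3/2) (c(v) = (-v)*√v = -v^(3/2))
L = 16 (L = (-4)² = 16)
Y(t) = 2*t (Y(t) = t + t = 2*t)
f(K, N) = 44*K*√2 (f(K, N) = (K*(-2^(3/2)))*(-22) = (K*(-2*√2))*(-22) = -2*K*√2*(-22) = 44*K*√2)
f(Y(L), -44) - 1*7744 = 44*(2*16)*√2 - 1*7744 = 44*32*√2 - 7744 = 1408*√2 - 7744 = -7744 + 1408*√2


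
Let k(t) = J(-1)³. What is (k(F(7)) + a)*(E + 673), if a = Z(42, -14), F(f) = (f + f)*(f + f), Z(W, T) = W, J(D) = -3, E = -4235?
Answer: -53430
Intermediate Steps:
F(f) = 4*f² (F(f) = (2*f)*(2*f) = 4*f²)
k(t) = -27 (k(t) = (-3)³ = -27)
a = 42
(k(F(7)) + a)*(E + 673) = (-27 + 42)*(-4235 + 673) = 15*(-3562) = -53430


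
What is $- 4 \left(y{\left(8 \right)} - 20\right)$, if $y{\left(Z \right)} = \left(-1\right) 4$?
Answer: $96$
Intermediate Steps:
$y{\left(Z \right)} = -4$
$- 4 \left(y{\left(8 \right)} - 20\right) = - 4 \left(-4 - 20\right) = \left(-4\right) \left(-24\right) = 96$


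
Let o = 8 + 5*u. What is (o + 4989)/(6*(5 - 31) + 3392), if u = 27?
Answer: 1283/809 ≈ 1.5859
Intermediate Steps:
o = 143 (o = 8 + 5*27 = 8 + 135 = 143)
(o + 4989)/(6*(5 - 31) + 3392) = (143 + 4989)/(6*(5 - 31) + 3392) = 5132/(6*(-26) + 3392) = 5132/(-156 + 3392) = 5132/3236 = 5132*(1/3236) = 1283/809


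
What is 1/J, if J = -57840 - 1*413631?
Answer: -1/471471 ≈ -2.1210e-6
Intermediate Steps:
J = -471471 (J = -57840 - 413631 = -471471)
1/J = 1/(-471471) = -1/471471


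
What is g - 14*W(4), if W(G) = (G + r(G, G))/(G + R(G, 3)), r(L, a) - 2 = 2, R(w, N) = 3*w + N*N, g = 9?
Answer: 113/25 ≈ 4.5200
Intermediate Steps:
R(w, N) = N² + 3*w (R(w, N) = 3*w + N² = N² + 3*w)
r(L, a) = 4 (r(L, a) = 2 + 2 = 4)
W(G) = (4 + G)/(9 + 4*G) (W(G) = (G + 4)/(G + (3² + 3*G)) = (4 + G)/(G + (9 + 3*G)) = (4 + G)/(9 + 4*G))
g - 14*W(4) = 9 - 14*(4 + 4)/(9 + 4*4) = 9 - 14*8/(9 + 16) = 9 - 14*8/25 = 9 - 112/25 = 113/25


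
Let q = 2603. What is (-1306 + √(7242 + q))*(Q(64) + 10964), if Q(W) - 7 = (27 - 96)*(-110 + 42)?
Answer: -20455878 + 15663*√9845 ≈ -1.8902e+7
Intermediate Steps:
Q(W) = 4699 (Q(W) = 7 + (27 - 96)*(-110 + 42) = 7 - 69*(-68) = 7 + 4692 = 4699)
(-1306 + √(7242 + q))*(Q(64) + 10964) = (-1306 + √(7242 + 2603))*(4699 + 10964) = (-1306 + √9845)*15663 = -20455878 + 15663*√9845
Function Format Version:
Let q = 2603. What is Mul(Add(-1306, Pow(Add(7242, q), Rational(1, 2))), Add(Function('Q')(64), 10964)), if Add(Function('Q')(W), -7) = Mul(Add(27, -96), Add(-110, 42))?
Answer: Add(-20455878, Mul(15663, Pow(9845, Rational(1, 2)))) ≈ -1.8902e+7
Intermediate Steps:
Function('Q')(W) = 4699 (Function('Q')(W) = Add(7, Mul(Add(27, -96), Add(-110, 42))) = Add(7, Mul(-69, -68)) = Add(7, 4692) = 4699)
Mul(Add(-1306, Pow(Add(7242, q), Rational(1, 2))), Add(Function('Q')(64), 10964)) = Mul(Add(-1306, Pow(Add(7242, 2603), Rational(1, 2))), Add(4699, 10964)) = Mul(Add(-1306, Pow(9845, Rational(1, 2))), 15663) = Add(-20455878, Mul(15663, Pow(9845, Rational(1, 2))))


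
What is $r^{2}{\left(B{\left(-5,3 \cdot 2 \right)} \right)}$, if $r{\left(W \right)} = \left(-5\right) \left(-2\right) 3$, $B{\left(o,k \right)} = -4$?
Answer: $900$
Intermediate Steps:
$r{\left(W \right)} = 30$ ($r{\left(W \right)} = 10 \cdot 3 = 30$)
$r^{2}{\left(B{\left(-5,3 \cdot 2 \right)} \right)} = 30^{2} = 900$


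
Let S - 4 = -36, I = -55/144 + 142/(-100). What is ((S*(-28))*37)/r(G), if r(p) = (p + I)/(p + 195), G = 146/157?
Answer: -3671239219200/492859 ≈ -7.4489e+6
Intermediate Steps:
I = -6487/3600 (I = -55*1/144 + 142*(-1/100) = -55/144 - 71/50 = -6487/3600 ≈ -1.8019)
S = -32 (S = 4 - 36 = -32)
G = 146/157 (G = 146*(1/157) = 146/157 ≈ 0.92994)
r(p) = (-6487/3600 + p)/(195 + p) (r(p) = (p - 6487/3600)/(p + 195) = (-6487/3600 + p)/(195 + p))
((S*(-28))*37)/r(G) = (-32*(-28)*37)/(((-6487/3600 + 146/157)/(195 + 146/157))) = (896*37)/((-492859/565200/(30761/157))) = 33152/(((157/30761)*(-492859/565200))) = 33152/(-492859/110739600) = 33152*(-110739600/492859) = -3671239219200/492859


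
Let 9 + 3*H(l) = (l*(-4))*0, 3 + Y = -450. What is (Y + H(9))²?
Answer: 207936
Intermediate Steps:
Y = -453 (Y = -3 - 450 = -453)
H(l) = -3 (H(l) = -3 + ((l*(-4))*0)/3 = -3 + (-4*l*0)/3 = -3 + (⅓)*0 = -3 + 0 = -3)
(Y + H(9))² = (-453 - 3)² = (-456)² = 207936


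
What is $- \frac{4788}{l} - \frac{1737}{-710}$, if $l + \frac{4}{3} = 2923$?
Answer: $\frac{1005273}{1244630} \approx 0.80769$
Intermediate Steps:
$l = \frac{8765}{3}$ ($l = - \frac{4}{3} + 2923 = \frac{8765}{3} \approx 2921.7$)
$- \frac{4788}{l} - \frac{1737}{-710} = - \frac{4788}{\frac{8765}{3}} - \frac{1737}{-710} = \left(-4788\right) \frac{3}{8765} - - \frac{1737}{710} = - \frac{14364}{8765} + \frac{1737}{710} = \frac{1005273}{1244630}$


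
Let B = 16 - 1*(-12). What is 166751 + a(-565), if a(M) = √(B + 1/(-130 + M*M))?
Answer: 166751 + √316778405755/106365 ≈ 1.6676e+5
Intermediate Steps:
B = 28 (B = 16 + 12 = 28)
a(M) = √(28 + 1/(-130 + M²)) (a(M) = √(28 + 1/(-130 + M*M)) = √(28 + 1/(-130 + M²)))
166751 + a(-565) = 166751 + √((-3639 + 28*(-565)²)/(-130 + (-565)²)) = 166751 + √((-3639 + 28*319225)/(-130 + 319225)) = 166751 + √((-3639 + 8938300)/319095) = 166751 + √((1/319095)*8934661) = 166751 + √(8934661/319095) = 166751 + √316778405755/106365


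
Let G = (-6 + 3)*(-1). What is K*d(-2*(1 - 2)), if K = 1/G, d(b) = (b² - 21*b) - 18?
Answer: -56/3 ≈ -18.667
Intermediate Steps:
G = 3 (G = -3*(-1) = 3)
d(b) = -18 + b² - 21*b
K = ⅓ (K = 1/3 = ⅓ ≈ 0.33333)
K*d(-2*(1 - 2)) = (-18 + (-2*(1 - 2))² - (-42)*(1 - 2))/3 = (-18 + (-2*(-1))² - (-42)*(-1))/3 = (-18 + 2² - 21*2)/3 = (-18 + 4 - 42)/3 = (⅓)*(-56) = -56/3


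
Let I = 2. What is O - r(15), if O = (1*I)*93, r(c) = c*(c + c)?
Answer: -264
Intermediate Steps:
r(c) = 2*c² (r(c) = c*(2*c) = 2*c²)
O = 186 (O = (1*2)*93 = 2*93 = 186)
O - r(15) = 186 - 2*15² = 186 - 2*225 = 186 - 1*450 = 186 - 450 = -264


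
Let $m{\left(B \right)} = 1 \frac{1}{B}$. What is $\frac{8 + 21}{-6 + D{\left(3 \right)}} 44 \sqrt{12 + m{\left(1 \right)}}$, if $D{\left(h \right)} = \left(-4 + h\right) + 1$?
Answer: $- \frac{638 \sqrt{13}}{3} \approx -766.78$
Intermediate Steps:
$m{\left(B \right)} = \frac{1}{B}$
$D{\left(h \right)} = -3 + h$
$\frac{8 + 21}{-6 + D{\left(3 \right)}} 44 \sqrt{12 + m{\left(1 \right)}} = \frac{8 + 21}{-6 + \left(-3 + 3\right)} 44 \sqrt{12 + 1^{-1}} = \frac{29}{-6 + 0} \cdot 44 \sqrt{12 + 1} = \frac{29}{-6} \cdot 44 \sqrt{13} = 29 \left(- \frac{1}{6}\right) 44 \sqrt{13} = \left(- \frac{29}{6}\right) 44 \sqrt{13} = - \frac{638 \sqrt{13}}{3}$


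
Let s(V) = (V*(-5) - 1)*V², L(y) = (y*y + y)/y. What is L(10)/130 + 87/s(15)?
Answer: 5893/74100 ≈ 0.079528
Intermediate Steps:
L(y) = (y + y²)/y (L(y) = (y² + y)/y = (y + y²)/y)
s(V) = V²*(-1 - 5*V) (s(V) = (-5*V - 1)*V² = (-1 - 5*V)*V² = V²*(-1 - 5*V))
L(10)/130 + 87/s(15) = (1 + 10)/130 + 87/((15²*(-1 - 5*15))) = 11*(1/130) + 87/((225*(-1 - 75))) = 11/130 + 87/((225*(-76))) = 11/130 + 87/(-17100) = 11/130 + 87*(-1/17100) = 11/130 - 29/5700 = 5893/74100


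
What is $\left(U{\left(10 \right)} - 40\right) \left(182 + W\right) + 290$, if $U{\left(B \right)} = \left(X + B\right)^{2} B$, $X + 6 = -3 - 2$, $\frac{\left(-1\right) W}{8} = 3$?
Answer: $-4450$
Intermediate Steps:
$W = -24$ ($W = \left(-8\right) 3 = -24$)
$X = -11$ ($X = -6 - 5 = -11$)
$U{\left(B \right)} = B \left(-11 + B\right)^{2}$ ($U{\left(B \right)} = \left(-11 + B\right)^{2} B = B \left(-11 + B\right)^{2}$)
$\left(U{\left(10 \right)} - 40\right) \left(182 + W\right) + 290 = \left(10 \left(-11 + 10\right)^{2} - 40\right) \left(182 - 24\right) + 290 = \left(10 \left(-1\right)^{2} - 40\right) 158 + 290 = \left(10 \cdot 1 - 40\right) 158 + 290 = \left(10 - 40\right) 158 + 290 = \left(-30\right) 158 + 290 = -4740 + 290 = -4450$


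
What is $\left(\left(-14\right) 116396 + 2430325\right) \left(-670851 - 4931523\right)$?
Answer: $-4486274654094$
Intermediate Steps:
$\left(\left(-14\right) 116396 + 2430325\right) \left(-670851 - 4931523\right) = \left(-1629544 + 2430325\right) \left(-5602374\right) = 800781 \left(-5602374\right) = -4486274654094$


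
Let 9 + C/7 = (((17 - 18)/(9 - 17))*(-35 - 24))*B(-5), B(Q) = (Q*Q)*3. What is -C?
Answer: 31479/8 ≈ 3934.9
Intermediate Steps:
B(Q) = 3*Q² (B(Q) = Q²*3 = 3*Q²)
C = -31479/8 (C = -63 + 7*((((17 - 18)/(9 - 17))*(-35 - 24))*(3*(-5)²)) = -63 + 7*((-1/(-8)*(-59))*(3*25)) = -63 + 7*((-1*(-⅛)*(-59))*75) = -63 + 7*(((⅛)*(-59))*75) = -63 + 7*(-59/8*75) = -63 + 7*(-4425/8) = -63 - 30975/8 = -31479/8 ≈ -3934.9)
-C = -1*(-31479/8) = 31479/8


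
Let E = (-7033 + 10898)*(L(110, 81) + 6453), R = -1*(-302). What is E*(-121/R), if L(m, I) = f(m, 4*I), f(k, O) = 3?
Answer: -1509622620/151 ≈ -9.9975e+6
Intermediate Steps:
R = 302
L(m, I) = 3
E = 24952440 (E = (-7033 + 10898)*(3 + 6453) = 3865*6456 = 24952440)
E*(-121/R) = 24952440*(-121/302) = -1509622620/151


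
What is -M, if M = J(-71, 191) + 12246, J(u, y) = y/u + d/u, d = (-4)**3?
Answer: -869339/71 ≈ -12244.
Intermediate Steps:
d = -64
J(u, y) = -64/u + y/u (J(u, y) = y/u - 64/u = -64/u + y/u)
M = 869339/71 (M = (-64 + 191)/(-71) + 12246 = -1/71*127 + 12246 = -127/71 + 12246 = 869339/71 ≈ 12244.)
-M = -1*869339/71 = -869339/71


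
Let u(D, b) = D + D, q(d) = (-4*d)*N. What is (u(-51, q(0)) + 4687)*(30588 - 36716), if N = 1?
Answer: -28096880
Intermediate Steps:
q(d) = -4*d (q(d) = -4*d*1 = -4*d)
u(D, b) = 2*D
(u(-51, q(0)) + 4687)*(30588 - 36716) = (2*(-51) + 4687)*(30588 - 36716) = (-102 + 4687)*(-6128) = 4585*(-6128) = -28096880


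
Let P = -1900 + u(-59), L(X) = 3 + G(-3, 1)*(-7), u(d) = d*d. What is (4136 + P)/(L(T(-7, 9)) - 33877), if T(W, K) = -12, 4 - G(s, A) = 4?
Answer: -5717/33874 ≈ -0.16877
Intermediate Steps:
G(s, A) = 0 (G(s, A) = 4 - 1*4 = 4 - 4 = 0)
u(d) = d**2
L(X) = 3 (L(X) = 3 + 0*(-7) = 3 + 0 = 3)
P = 1581 (P = -1900 + (-59)**2 = -1900 + 3481 = 1581)
(4136 + P)/(L(T(-7, 9)) - 33877) = (4136 + 1581)/(3 - 33877) = 5717/(-33874) = 5717*(-1/33874) = -5717/33874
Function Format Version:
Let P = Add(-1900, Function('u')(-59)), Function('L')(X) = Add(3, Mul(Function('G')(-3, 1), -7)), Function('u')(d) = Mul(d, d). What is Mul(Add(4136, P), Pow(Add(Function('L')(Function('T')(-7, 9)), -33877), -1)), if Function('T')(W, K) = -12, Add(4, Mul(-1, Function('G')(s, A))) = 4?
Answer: Rational(-5717, 33874) ≈ -0.16877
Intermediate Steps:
Function('G')(s, A) = 0 (Function('G')(s, A) = Add(4, Mul(-1, 4)) = Add(4, -4) = 0)
Function('u')(d) = Pow(d, 2)
Function('L')(X) = 3 (Function('L')(X) = Add(3, Mul(0, -7)) = Add(3, 0) = 3)
P = 1581 (P = Add(-1900, Pow(-59, 2)) = Add(-1900, 3481) = 1581)
Mul(Add(4136, P), Pow(Add(Function('L')(Function('T')(-7, 9)), -33877), -1)) = Mul(Add(4136, 1581), Pow(Add(3, -33877), -1)) = Mul(5717, Pow(-33874, -1)) = Mul(5717, Rational(-1, 33874)) = Rational(-5717, 33874)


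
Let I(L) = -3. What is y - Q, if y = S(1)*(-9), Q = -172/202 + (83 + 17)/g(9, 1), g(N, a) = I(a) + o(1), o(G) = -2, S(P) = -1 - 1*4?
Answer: 6651/101 ≈ 65.851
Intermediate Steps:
S(P) = -5 (S(P) = -1 - 4 = -5)
g(N, a) = -5 (g(N, a) = -3 - 2 = -5)
Q = -2106/101 (Q = -172/202 + (83 + 17)/(-5) = -172*1/202 + 100*(-1/5) = -86/101 - 20 = -2106/101 ≈ -20.851)
y = 45 (y = -5*(-9) = 45)
y - Q = 45 - 1*(-2106/101) = 45 + 2106/101 = 6651/101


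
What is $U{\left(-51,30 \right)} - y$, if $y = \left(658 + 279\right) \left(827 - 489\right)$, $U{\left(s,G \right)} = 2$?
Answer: $-316704$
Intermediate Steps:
$y = 316706$ ($y = 937 \cdot 338 = 316706$)
$U{\left(-51,30 \right)} - y = 2 - 316706 = -316704$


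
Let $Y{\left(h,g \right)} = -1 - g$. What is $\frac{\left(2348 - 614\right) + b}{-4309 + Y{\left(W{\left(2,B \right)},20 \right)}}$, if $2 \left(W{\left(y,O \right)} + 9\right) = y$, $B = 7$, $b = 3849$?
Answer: $- \frac{5583}{4330} \approx -1.2894$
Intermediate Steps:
$W{\left(y,O \right)} = -9 + \frac{y}{2}$
$\frac{\left(2348 - 614\right) + b}{-4309 + Y{\left(W{\left(2,B \right)},20 \right)}} = \frac{\left(2348 - 614\right) + 3849}{-4309 - 21} = \frac{1734 + 3849}{-4309 - 21} = \frac{5583}{-4309 - 21} = \frac{5583}{-4330} = 5583 \left(- \frac{1}{4330}\right) = - \frac{5583}{4330}$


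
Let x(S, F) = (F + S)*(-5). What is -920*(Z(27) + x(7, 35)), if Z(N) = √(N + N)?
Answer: 193200 - 2760*√6 ≈ 1.8644e+5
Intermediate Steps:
x(S, F) = -5*F - 5*S
Z(N) = √2*√N (Z(N) = √(2*N) = √2*√N)
-920*(Z(27) + x(7, 35)) = -920*(√2*√27 + (-5*35 - 5*7)) = -920*(√2*(3*√3) + (-175 - 35)) = -920*(3*√6 - 210) = -920*(-210 + 3*√6) = 193200 - 2760*√6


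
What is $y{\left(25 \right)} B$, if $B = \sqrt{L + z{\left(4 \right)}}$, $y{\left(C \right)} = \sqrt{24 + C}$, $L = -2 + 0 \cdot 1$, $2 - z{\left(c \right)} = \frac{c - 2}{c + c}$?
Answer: $\frac{7 i}{2} \approx 3.5 i$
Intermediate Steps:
$z{\left(c \right)} = 2 - \frac{-2 + c}{2 c}$ ($z{\left(c \right)} = 2 - \frac{c - 2}{c + c} = 2 - \frac{-2 + c}{2 c}$)
$L = -2$ ($L = -2 + 0 = -2$)
$B = \frac{i}{2}$ ($B = \sqrt{-2 + \left(\frac{3}{2} + \frac{1}{4}\right)} = \sqrt{-2 + \frac{7}{4}} = \sqrt{- \frac{1}{4}} = \frac{i}{2} \approx 0.5 i$)
$y{\left(25 \right)} B = \sqrt{24 + 25} \frac{i}{2} = \sqrt{49} \frac{i}{2} = 7 \frac{i}{2} = \frac{7 i}{2}$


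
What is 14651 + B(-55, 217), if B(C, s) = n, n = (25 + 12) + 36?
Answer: 14724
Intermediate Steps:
n = 73 (n = 37 + 36 = 73)
B(C, s) = 73
14651 + B(-55, 217) = 14651 + 73 = 14724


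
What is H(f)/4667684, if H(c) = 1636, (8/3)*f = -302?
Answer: 409/1166921 ≈ 0.00035049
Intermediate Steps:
f = -453/4 (f = (3/8)*(-302) = -453/4 ≈ -113.25)
H(f)/4667684 = 1636/4667684 = 1636*(1/4667684) = 409/1166921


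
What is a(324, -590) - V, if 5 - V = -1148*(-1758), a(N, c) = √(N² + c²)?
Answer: 2018179 + 2*√113269 ≈ 2.0189e+6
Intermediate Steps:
V = -2018179 (V = 5 - (-1148)*(-1758) = 5 - 1*2018184 = 5 - 2018184 = -2018179)
a(324, -590) - V = √(324² + (-590)²) - 1*(-2018179) = √(104976 + 348100) + 2018179 = √453076 + 2018179 = 2*√113269 + 2018179 = 2018179 + 2*√113269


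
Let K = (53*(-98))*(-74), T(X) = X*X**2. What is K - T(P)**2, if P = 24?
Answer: -190718620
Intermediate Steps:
T(X) = X**3
K = 384356 (K = -5194*(-74) = 384356)
K - T(P)**2 = 384356 - (24**3)**2 = 384356 - 1*13824**2 = 384356 - 1*191102976 = 384356 - 191102976 = -190718620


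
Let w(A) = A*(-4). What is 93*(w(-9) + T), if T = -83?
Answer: -4371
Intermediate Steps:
w(A) = -4*A
93*(w(-9) + T) = 93*(-4*(-9) - 83) = 93*(36 - 83) = 93*(-47) = -4371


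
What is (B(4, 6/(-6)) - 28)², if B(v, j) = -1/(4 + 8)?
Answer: 113569/144 ≈ 788.67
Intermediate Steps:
B(v, j) = -1/12
(B(4, 6/(-6)) - 28)² = (-1/12 - 28)² = (-337/12)² = 113569/144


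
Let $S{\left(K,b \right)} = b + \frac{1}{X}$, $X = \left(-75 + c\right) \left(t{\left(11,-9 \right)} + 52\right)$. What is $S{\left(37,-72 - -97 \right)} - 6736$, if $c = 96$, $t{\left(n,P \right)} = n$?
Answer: $- \frac{8878652}{1323} \approx -6711.0$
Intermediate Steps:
$X = 1323$ ($X = \left(-75 + 96\right) \left(11 + 52\right) = 21 \cdot 63 = 1323$)
$S{\left(K,b \right)} = \frac{1}{1323} + b$ ($S{\left(K,b \right)} = b + \frac{1}{1323} = \frac{1}{1323} + b$)
$S{\left(37,-72 - -97 \right)} - 6736 = \left(\frac{1}{1323} - -25\right) - 6736 = \left(\frac{1}{1323} + \left(-72 + 97\right)\right) - 6736 = \left(\frac{1}{1323} + 25\right) - 6736 = \frac{33076}{1323} - 6736 = - \frac{8878652}{1323}$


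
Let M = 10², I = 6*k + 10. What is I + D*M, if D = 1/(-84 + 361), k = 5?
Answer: 11180/277 ≈ 40.361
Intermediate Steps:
I = 40 (I = 6*5 + 10 = 30 + 10 = 40)
M = 100
D = 1/277 ≈ 0.0036101
I + D*M = 40 + (1/277)*100 = 40 + 100/277 = 11180/277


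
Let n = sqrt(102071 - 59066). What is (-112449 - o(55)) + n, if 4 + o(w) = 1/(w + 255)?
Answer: -34857951/310 + sqrt(43005) ≈ -1.1224e+5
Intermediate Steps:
o(w) = -4 + 1/(255 + w) (o(w) = -4 + 1/(w + 255) = -4 + 1/(255 + w))
n = sqrt(43005) ≈ 207.38
(-112449 - o(55)) + n = (-112449 - (-1019 - 4*55)/(255 + 55)) + sqrt(43005) = (-112449 - (-1019 - 220)/310) + sqrt(43005) = (-112449 - (-1239)/310) + sqrt(43005) = (-112449 - 1*(-1239/310)) + sqrt(43005) = (-112449 + 1239/310) + sqrt(43005) = -34857951/310 + sqrt(43005)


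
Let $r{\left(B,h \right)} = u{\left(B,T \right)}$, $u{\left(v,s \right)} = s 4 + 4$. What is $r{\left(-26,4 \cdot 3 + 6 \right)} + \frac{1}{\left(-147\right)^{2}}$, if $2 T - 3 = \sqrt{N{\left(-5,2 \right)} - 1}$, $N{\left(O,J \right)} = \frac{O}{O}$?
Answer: $\frac{216091}{21609} \approx 10.0$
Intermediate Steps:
$N{\left(O,J \right)} = 1$
$T = \frac{3}{2}$ ($T = \frac{3}{2} + \frac{\sqrt{1 - 1}}{2} = \frac{3}{2} + \frac{\sqrt{0}}{2} = \frac{3}{2} + \frac{1}{2} \cdot 0 = \frac{3}{2} + 0 = \frac{3}{2} \approx 1.5$)
$u{\left(v,s \right)} = 4 + 4 s$ ($u{\left(v,s \right)} = 4 s + 4 = 4 + 4 s$)
$r{\left(B,h \right)} = 10$ ($r{\left(B,h \right)} = 4 + 4 \cdot \frac{3}{2} = 4 + 6 = 10$)
$r{\left(-26,4 \cdot 3 + 6 \right)} + \frac{1}{\left(-147\right)^{2}} = 10 + \frac{1}{\left(-147\right)^{2}} = 10 + \frac{1}{21609} = \frac{216091}{21609}$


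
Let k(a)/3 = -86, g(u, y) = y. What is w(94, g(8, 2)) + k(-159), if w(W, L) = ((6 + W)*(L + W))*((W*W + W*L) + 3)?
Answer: 86658942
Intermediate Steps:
w(W, L) = (6 + W)*(L + W)*(3 + W² + L*W) (w(W, L) = ((6 + W)*(L + W))*((W² + L*W) + 3) = ((6 + W)*(L + W))*(3 + W² + L*W) = (6 + W)*(L + W)*(3 + W² + L*W))
k(a) = -258 (k(a) = 3*(-86) = -258)
w(94, g(8, 2)) + k(-159) = (94⁴ + 3*94² + 6*94³ + 18*2 + 18*94 + 2²*94² + 2*2*94³ + 3*2*94 + 6*94*2² + 12*2*94²) - 258 = (78074896 + 3*8836 + 6*830584 + 36 + 1692 + 4*8836 + 2*2*830584 + 564 + 6*94*4 + 12*2*8836) - 258 = (78074896 + 26508 + 4983504 + 36 + 1692 + 35344 + 3322336 + 564 + 2256 + 212064) - 258 = 86659200 - 258 = 86658942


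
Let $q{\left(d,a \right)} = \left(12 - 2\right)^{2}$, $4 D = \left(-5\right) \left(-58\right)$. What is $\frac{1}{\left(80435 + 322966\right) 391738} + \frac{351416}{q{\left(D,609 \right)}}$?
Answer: $\frac{13883348067407077}{3950687523450} \approx 3514.2$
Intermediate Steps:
$D = \frac{145}{2}$ ($D = \frac{\left(-5\right) \left(-58\right)}{4} = \frac{1}{4} \cdot 290 = \frac{145}{2} \approx 72.5$)
$q{\left(d,a \right)} = 100$ ($q{\left(d,a \right)} = 10^{2} = 100$)
$\frac{1}{\left(80435 + 322966\right) 391738} + \frac{351416}{q{\left(D,609 \right)}} = \frac{1}{\left(80435 + 322966\right) 391738} + \frac{351416}{100} = \frac{1}{403401} \cdot \frac{1}{391738} + 351416 \cdot \frac{1}{100} = \frac{1}{403401} \cdot \frac{1}{391738} + \frac{87854}{25} = \frac{1}{158027500938} + \frac{87854}{25} = \frac{13883348067407077}{3950687523450}$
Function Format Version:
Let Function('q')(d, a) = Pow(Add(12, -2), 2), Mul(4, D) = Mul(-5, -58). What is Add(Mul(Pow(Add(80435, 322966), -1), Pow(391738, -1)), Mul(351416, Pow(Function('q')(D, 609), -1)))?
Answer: Rational(13883348067407077, 3950687523450) ≈ 3514.2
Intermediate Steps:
D = Rational(145, 2) (D = Mul(Rational(1, 4), Mul(-5, -58)) = Mul(Rational(1, 4), 290) = Rational(145, 2) ≈ 72.500)
Function('q')(d, a) = 100 (Function('q')(d, a) = Pow(10, 2) = 100)
Add(Mul(Pow(Add(80435, 322966), -1), Pow(391738, -1)), Mul(351416, Pow(Function('q')(D, 609), -1))) = Add(Mul(Pow(Add(80435, 322966), -1), Pow(391738, -1)), Mul(351416, Pow(100, -1))) = Add(Mul(Pow(403401, -1), Rational(1, 391738)), Mul(351416, Rational(1, 100))) = Add(Mul(Rational(1, 403401), Rational(1, 391738)), Rational(87854, 25)) = Add(Rational(1, 158027500938), Rational(87854, 25)) = Rational(13883348067407077, 3950687523450)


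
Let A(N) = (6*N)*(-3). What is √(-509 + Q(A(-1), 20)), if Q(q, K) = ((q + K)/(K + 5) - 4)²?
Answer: I*√314281/25 ≈ 22.424*I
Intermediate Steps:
A(N) = -18*N
Q(q, K) = (-4 + (K + q)/(5 + K))² (Q(q, K) = ((K + q)/(5 + K) - 4)² = (-4 + (K + q)/(5 + K))²)
√(-509 + Q(A(-1), 20)) = √(-509 + (20 - (-18)*(-1) + 3*20)²/(5 + 20)²) = √(-509 + (20 - 1*18 + 60)²/25²) = √(-509 + (20 - 18 + 60)²/625) = √(-509 + (1/625)*62²) = √(-509 + (1/625)*3844) = √(-509 + 3844/625) = √(-314281/625) = I*√314281/25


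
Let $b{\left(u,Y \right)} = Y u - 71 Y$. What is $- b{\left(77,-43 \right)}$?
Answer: $258$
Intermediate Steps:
$b{\left(u,Y \right)} = - 71 Y + Y u$
$- b{\left(77,-43 \right)} = - \left(-43\right) \left(-71 + 77\right) = - \left(-43\right) 6 = \left(-1\right) \left(-258\right) = 258$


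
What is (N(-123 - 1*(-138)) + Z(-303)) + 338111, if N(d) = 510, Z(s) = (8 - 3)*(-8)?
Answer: 338581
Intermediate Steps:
Z(s) = -40 (Z(s) = 5*(-8) = -40)
(N(-123 - 1*(-138)) + Z(-303)) + 338111 = (510 - 40) + 338111 = 470 + 338111 = 338581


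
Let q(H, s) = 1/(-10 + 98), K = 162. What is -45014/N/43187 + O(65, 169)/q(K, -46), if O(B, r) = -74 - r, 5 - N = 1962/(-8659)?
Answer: -41795718413882/1954514059 ≈ -21384.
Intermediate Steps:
N = 45257/8659 (N = 5 - 1962/(-8659) = 5 - 1962*(-1)/8659 = 5 - 1*(-1962/8659) = 5 + 1962/8659 = 45257/8659 ≈ 5.2266)
q(H, s) = 1/88
-45014/N/43187 + O(65, 169)/q(K, -46) = -45014/45257/8659/43187 + (-74 - 1*169)/(1/88) = -45014*8659/45257*(1/43187) + (-74 - 169)*88 = -389776226/45257*1/43187 - 243*88 = -389776226/1954514059 - 21384 = -41795718413882/1954514059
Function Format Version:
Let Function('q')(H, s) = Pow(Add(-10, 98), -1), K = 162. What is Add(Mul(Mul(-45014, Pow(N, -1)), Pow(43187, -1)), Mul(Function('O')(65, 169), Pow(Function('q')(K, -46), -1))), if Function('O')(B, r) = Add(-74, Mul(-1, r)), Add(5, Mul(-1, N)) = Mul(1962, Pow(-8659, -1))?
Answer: Rational(-41795718413882, 1954514059) ≈ -21384.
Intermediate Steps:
N = Rational(45257, 8659) (N = Add(5, Mul(-1, Mul(1962, Pow(-8659, -1)))) = Add(5, Mul(-1, Mul(1962, Rational(-1, 8659)))) = Add(5, Mul(-1, Rational(-1962, 8659))) = Add(5, Rational(1962, 8659)) = Rational(45257, 8659) ≈ 5.2266)
Function('q')(H, s) = Rational(1, 88) (Function('q')(H, s) = Pow(88, -1) = Rational(1, 88))
Add(Mul(Mul(-45014, Pow(N, -1)), Pow(43187, -1)), Mul(Function('O')(65, 169), Pow(Function('q')(K, -46), -1))) = Add(Mul(Mul(-45014, Pow(Rational(45257, 8659), -1)), Pow(43187, -1)), Mul(Add(-74, Mul(-1, 169)), Pow(Rational(1, 88), -1))) = Add(Mul(Mul(-45014, Rational(8659, 45257)), Rational(1, 43187)), Mul(Add(-74, -169), 88)) = Add(Mul(Rational(-389776226, 45257), Rational(1, 43187)), Mul(-243, 88)) = Add(Rational(-389776226, 1954514059), -21384) = Rational(-41795718413882, 1954514059)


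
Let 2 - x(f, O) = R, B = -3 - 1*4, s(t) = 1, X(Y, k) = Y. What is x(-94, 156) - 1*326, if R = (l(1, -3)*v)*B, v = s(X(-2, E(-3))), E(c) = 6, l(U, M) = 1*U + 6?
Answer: -275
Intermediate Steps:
l(U, M) = 6 + U (l(U, M) = U + 6 = 6 + U)
v = 1
B = -7 (B = -3 - 4 = -7)
R = -49 (R = ((6 + 1)*1)*(-7) = (7*1)*(-7) = 7*(-7) = -49)
x(f, O) = 51 (x(f, O) = 2 - 1*(-49) = 2 + 49 = 51)
x(-94, 156) - 1*326 = 51 - 1*326 = 51 - 326 = -275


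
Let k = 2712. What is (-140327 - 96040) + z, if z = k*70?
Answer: -46527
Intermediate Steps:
z = 189840 (z = 2712*70 = 189840)
(-140327 - 96040) + z = (-140327 - 96040) + 189840 = -236367 + 189840 = -46527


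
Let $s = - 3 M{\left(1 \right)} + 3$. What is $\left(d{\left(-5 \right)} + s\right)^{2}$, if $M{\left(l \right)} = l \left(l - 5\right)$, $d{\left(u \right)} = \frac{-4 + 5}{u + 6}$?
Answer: $256$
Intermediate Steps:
$d{\left(u \right)} = \frac{1}{6 + u}$ ($d{\left(u \right)} = 1 \frac{1}{6 + u} = \frac{1}{6 + u}$)
$M{\left(l \right)} = l \left(-5 + l\right)$
$s = 15$ ($s = - 3 \cdot 1 \left(-5 + 1\right) + 3 = - 3 \cdot 1 \left(-4\right) + 3 = \left(-3\right) \left(-4\right) + 3 = 12 + 3 = 15$)
$\left(d{\left(-5 \right)} + s\right)^{2} = \left(\frac{1}{6 - 5} + 15\right)^{2} = \left(1^{-1} + 15\right)^{2} = \left(1 + 15\right)^{2} = 16^{2} = 256$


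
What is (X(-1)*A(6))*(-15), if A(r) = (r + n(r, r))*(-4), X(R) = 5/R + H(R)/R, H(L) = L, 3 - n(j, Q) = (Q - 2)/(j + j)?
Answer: -2080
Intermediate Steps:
n(j, Q) = 3 - (-2 + Q)/(2*j) (n(j, Q) = 3 - (Q - 2)/(j + j) = 3 - (-2 + Q)/(2*j))
X(R) = 1 + 5/R (X(R) = 5/R + R/R = 5/R + 1 = 1 + 5/R)
A(r) = -4*r - 2*(2 + 5*r)/r (A(r) = (r + (2 - r + 6*r)/(2*r))*(-4) = (r + (2 + 5*r)/(2*r))*(-4) = -4*r - 2*(2 + 5*r)/r)
(X(-1)*A(6))*(-15) = (((5 - 1)/(-1))*(-10 - 4*6 - 4/6))*(-15) = ((-1*4)*(-10 - 24 - 4*⅙))*(-15) = -4*(-10 - 24 - ⅔)*(-15) = -4*(-104/3)*(-15) = (416/3)*(-15) = -2080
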